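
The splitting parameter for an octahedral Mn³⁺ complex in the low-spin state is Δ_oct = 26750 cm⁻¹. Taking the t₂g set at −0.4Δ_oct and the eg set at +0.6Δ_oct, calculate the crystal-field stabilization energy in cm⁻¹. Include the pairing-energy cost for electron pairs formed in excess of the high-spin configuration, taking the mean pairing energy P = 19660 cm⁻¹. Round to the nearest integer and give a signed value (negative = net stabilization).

Mn³⁺: group 7, so d-count = 7 − 3 = 4.
Configuration: t₂g⁴ eg⁰.
CFSE(orbital) = 4×(-0.4Δ_oct) + 0×(0.6Δ_oct) = -1.6Δ_oct; with Δ_oct = 26750 cm⁻¹ that is -42800 cm⁻¹.
High-spin d⁴ would be t₂g³ eg¹ with 0 pairs; low-spin has 1, so 1 excess pair costs +1P = +19660 cm⁻¹.
Overall CFSE = -42800 + 19660 = -23140 cm⁻¹.

-23140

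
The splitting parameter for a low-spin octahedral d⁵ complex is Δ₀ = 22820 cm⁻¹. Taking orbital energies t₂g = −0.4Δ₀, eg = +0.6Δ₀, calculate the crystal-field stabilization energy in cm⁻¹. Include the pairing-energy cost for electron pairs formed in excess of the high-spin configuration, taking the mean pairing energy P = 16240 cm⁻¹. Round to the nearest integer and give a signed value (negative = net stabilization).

Configuration: t₂g⁵ eg⁰.
Orbital CFSE = 5(-0.4) + 0(0.6) = -2.0Δ₀ = -2.0 × 22820 = -45640 cm⁻¹.
High-spin d⁵ would be t₂g³ eg² with 0 pairs; low-spin has 2, so 2 excess pairs cost +2P = +32480 cm⁻¹.
Overall CFSE = -45640 + 32480 = -13160 cm⁻¹.

-13160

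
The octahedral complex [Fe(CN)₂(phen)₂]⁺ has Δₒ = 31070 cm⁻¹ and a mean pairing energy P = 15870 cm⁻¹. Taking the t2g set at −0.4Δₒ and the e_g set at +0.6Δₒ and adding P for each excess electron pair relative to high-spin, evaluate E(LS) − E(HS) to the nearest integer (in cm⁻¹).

Ligand charges: 2×(-1) from CN⁻ and 2×(+0) from phen sum to -2; with overall charge +1, Fe is +3.
Group 8 minus oxidation state +3 gives a d⁵ configuration for Fe³⁺.
In the high-spin limit (t2g^3 e_g^2) the orbital term is 0.0Δₒ = 0 cm⁻¹, with no excess pairing.
Low-spin: t2g^5 e_g^0, orbital CFSE = -2.0Δₒ = -62140 cm⁻¹; plus 2 excess pairs × P = +31740 cm⁻¹; total -30400 cm⁻¹.
Thus E(LS) − E(HS) = -30400 cm⁻¹.

-30400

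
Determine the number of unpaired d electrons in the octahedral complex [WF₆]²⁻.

2

Each F⁻ contributes -1; 6 × (-1) = -6. With overall charge -2, W is in the +4 oxidation state.
W sits in group 6; removing 4 electrons leaves W⁴⁺ with 6 − 4 = 2 d electrons.
For octahedral d² the high- and low-spin configurations coincide.
Configuration: t₂g² eg⁰, giving 2 unpaired electrons.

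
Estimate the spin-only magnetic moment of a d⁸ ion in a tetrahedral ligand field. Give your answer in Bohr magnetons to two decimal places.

Tetrahedral fields are weak (Δₜ ≈ 4/9 Δₒ), so electrons fill high-spin.
Configuration: e⁴ t₂⁴ → 2 unpaired electrons.
μ(spin-only) = √[2(2+2)] = √8 ≈ 2.83 Bohr magnetons.

2.83 Bohr magnetons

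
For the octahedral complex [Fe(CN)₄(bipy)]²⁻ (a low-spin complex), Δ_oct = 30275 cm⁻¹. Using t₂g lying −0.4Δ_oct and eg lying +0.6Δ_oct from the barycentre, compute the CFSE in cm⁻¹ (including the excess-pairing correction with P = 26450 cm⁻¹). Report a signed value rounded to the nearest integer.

-19760

Ligand charges: 4×(-1) from CN⁻ and 1×(+0) from bipy sum to -4; with overall charge -2, Fe is +2.
Fe is in group 8, so Fe²⁺ is d⁶ (8 − 2 = 6).
Electron filling gives t₂g⁶ eg⁰.
CFSE(orbital) = 6×(-0.4Δ_oct) + 0×(0.6Δ_oct) = -2.4Δ_oct; with Δ_oct = 30275 cm⁻¹ that is -72660 cm⁻¹.
Relative to high-spin t₂g⁴ eg² (1 paired), the low-spin configuration has 2 additional pairs, contributing +2 × 26450 = +52900 cm⁻¹.
Overall CFSE = -72660 + 52900 = -19760 cm⁻¹.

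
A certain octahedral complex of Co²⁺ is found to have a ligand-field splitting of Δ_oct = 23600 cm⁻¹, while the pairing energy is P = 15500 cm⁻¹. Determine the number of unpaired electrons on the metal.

Co²⁺: group 9, so d-count = 9 − 2 = 7.
Since Δ_oct = 23600 cm⁻¹ > P = 15500 cm⁻¹, the complex adopts the low-spin configuration.
Configuration: t₂g⁶ eg¹.
Unpaired electrons: 1.

1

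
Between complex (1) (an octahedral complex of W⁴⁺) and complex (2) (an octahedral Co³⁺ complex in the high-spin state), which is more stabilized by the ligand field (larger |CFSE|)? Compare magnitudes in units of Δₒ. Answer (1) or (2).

(1)

(1): W is in group 6, so W⁴⁺ is d² (6 − 4 = 2); t2g^2 e_g^0, CFSE = -0.8Δₒ.
(2): Co³⁺: group 9, so d-count = 9 − 3 = 6; t2g^4 e_g^2, CFSE = -0.4Δₒ.
So (1) has the larger |CFSE|.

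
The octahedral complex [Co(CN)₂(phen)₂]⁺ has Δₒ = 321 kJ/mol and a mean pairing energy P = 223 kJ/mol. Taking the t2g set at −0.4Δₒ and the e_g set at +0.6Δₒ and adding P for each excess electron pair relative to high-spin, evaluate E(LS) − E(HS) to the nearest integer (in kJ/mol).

Ligand charges: 2×(-1) from CN⁻ and 2×(+0) from phen sum to -2; with overall charge +1, Co is +3.
Co sits in group 9; removing 3 electrons leaves Co³⁺ with 9 − 3 = 6 d electrons.
High-spin d⁶ fills as t2g^4 e_g^2 with CFSE 4(−0.4) + 2(+0.6) = -0.4Δₒ = -128 kJ/mol.
For low-spin the configuration is t2g^6 e_g^0: orbital energy -2.4 × 321 = -770 kJ/mol, and 2 additional pairs relative to high-spin add 446 kJ/mol, giving -324 kJ/mol.
E(LS) − E(HS) = -324 − (-128) = -196 kJ/mol.

-196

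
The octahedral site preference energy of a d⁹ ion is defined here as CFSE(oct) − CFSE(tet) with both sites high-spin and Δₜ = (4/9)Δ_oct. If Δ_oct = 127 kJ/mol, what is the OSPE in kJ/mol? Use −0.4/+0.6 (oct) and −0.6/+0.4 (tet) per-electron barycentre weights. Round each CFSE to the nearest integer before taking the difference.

-53

Octahedral high-spin t₂g⁶ eg³: CFSE = -0.6 × 127 = -76 kJ/mol.
Tetrahedral: e⁴ t₂⁵, CFSE = 4(−0.6) + 5(+0.4) = -0.4Δₜ = -0.4 × (4/9) × 127 = -23 kJ/mol.
OSPE = -76 − (-23) = -53 kJ/mol.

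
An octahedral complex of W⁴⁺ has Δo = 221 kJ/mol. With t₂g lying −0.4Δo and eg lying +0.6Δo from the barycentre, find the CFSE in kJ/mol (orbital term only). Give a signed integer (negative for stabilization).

-177

W⁴⁺: group 6, so d-count = 6 − 4 = 2.
For octahedral d² the high- and low-spin configurations coincide.
The d² electrons fill as t₂g² eg⁰.
The orbital stabilization is -0.8Δo = -0.8 × 221 = -177 kJ/mol.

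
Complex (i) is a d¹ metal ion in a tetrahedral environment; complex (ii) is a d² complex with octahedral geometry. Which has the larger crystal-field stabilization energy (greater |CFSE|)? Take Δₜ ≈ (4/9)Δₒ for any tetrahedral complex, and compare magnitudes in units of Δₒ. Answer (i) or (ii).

(i): Tetrahedral fields are weak (Δₜ ≈ 4/9 Δₒ), so electrons fill high-spin; e^1 t2^0, CFSE = -0.6Δₜ ≈ -0.27Δₒ.
(ii): t₂g² eg⁰, CFSE = -0.8Δₒ.
So (ii) has the larger |CFSE|.

(ii)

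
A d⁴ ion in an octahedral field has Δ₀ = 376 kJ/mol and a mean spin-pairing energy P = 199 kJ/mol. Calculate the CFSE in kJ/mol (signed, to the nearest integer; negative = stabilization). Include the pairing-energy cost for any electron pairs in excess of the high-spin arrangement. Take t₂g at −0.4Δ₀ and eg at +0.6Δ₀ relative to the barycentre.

With Δ₀ > P the complex is low-spin.
Filling d⁴ accordingly: t₂g⁴ eg⁰.
Orbital CFSE = -1.6Δ₀ = -1.6 × 376 = -602 kJ/mol.
Excess pairs vs high-spin: 1 − 0 = 1; pairing cost = +199 kJ/mol.
Net CFSE = -602 + 199 = -403 kJ/mol.

-403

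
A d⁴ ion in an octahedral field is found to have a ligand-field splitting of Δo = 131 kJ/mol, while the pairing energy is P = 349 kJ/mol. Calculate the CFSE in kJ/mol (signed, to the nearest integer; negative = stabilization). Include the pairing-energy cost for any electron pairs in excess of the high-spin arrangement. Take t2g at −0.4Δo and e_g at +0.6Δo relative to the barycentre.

-79

Δo < P, so pairing is avoided: the ground state is high-spin.
Configuration: t2g^3 e_g^1.
Orbital CFSE = -0.6Δo = -0.6 × 131 = -79 kJ/mol.
High-spin has no excess pairs, so no pairing correction applies.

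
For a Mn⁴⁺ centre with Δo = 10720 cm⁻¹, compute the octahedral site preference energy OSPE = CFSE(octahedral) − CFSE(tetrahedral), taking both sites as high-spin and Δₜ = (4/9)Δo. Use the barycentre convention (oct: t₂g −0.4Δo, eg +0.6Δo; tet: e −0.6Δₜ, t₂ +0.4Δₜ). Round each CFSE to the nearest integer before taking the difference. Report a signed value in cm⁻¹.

Mn⁴⁺: group 7, so d-count = 7 − 4 = 3.
In an octahedral site d³ (HS) is t2g^3 e_g^0, giving CFSE(oct) = -1.2Δo = -12864 cm⁻¹.
In a tetrahedral site the filling is e^2 t2^1: CFSE(tet) = -0.8Δₜ = -0.8 × (4/9)(10720) = -3812 cm⁻¹.
OSPE = -12864 − (-3812) = -9052 cm⁻¹.

-9052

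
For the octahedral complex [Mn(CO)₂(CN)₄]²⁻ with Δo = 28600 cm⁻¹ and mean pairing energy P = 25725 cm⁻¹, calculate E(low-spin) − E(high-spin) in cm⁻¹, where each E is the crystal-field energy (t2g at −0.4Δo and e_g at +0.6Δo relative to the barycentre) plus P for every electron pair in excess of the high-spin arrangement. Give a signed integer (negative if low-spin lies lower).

-5750

Ligand charges: 2×(+0) from CO and 4×(-1) from CN⁻ sum to -4; with overall charge -2, Mn is +2.
Mn is in group 7, so Mn²⁺ is d⁵ (7 − 2 = 5).
In the high-spin limit (t2g^3 e_g^2) the orbital term is 0.0Δo = 0 cm⁻¹, with no excess pairing.
Low-spin: t2g^5 e_g^0, orbital CFSE = -2.0Δo = -57200 cm⁻¹; plus 2 excess pairs × P = +51450 cm⁻¹; total -5750 cm⁻¹.
The difference is -5750 − (0) = -5750 cm⁻¹, so low-spin lies lower.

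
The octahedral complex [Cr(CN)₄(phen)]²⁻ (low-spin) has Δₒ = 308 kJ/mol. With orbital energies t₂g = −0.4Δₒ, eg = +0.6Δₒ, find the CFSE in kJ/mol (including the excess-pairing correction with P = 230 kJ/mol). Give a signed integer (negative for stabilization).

Ligand charges: 4×(-1) from CN⁻ and 1×(+0) from phen sum to -4; with overall charge -2, Cr is +2.
Cr²⁺: group 6, so d-count = 6 − 2 = 4.
Electron filling gives t₂g⁴ eg⁰.
Orbital CFSE = 4(-0.4) + 0(0.6) = -1.6Δₒ = -1.6 × 308 = -493 kJ/mol.
High-spin d⁴ would be t₂g³ eg¹ with 0 pairs; low-spin has 1, so 1 excess pair costs +1P = +230 kJ/mol.
Overall CFSE = -493 + 230 = -263 kJ/mol.

-263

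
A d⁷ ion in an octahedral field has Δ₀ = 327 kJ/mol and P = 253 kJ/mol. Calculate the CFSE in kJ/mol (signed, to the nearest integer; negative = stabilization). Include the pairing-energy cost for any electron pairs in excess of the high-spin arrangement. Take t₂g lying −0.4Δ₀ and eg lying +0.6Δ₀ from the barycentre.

-336

With Δ₀ > P the complex is low-spin.
Configuration: t₂g⁶ eg¹.
Orbital CFSE = -1.8Δ₀ = -1.8 × 327 = -589 kJ/mol.
Excess pairs vs high-spin: 3 − 2 = 1; pairing cost = +253 kJ/mol.
Net CFSE = -589 + 253 = -336 kJ/mol.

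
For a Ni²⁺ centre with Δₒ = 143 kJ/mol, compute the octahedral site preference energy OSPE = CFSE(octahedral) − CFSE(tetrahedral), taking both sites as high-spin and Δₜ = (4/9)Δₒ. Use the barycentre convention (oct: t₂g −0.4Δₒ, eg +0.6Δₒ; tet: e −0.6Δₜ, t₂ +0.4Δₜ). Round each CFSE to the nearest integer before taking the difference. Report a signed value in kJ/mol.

Ni is in group 10, so Ni²⁺ is d⁸ (10 − 2 = 8).
Octahedral (high-spin): t₂g⁶ eg², CFSE = 6(−0.4) + 2(+0.6) = -1.2Δₒ = -1.2 × 143 = -172 kJ/mol.
Tetrahedral: e⁴ t₂⁴, CFSE = 4(−0.6) + 4(+0.4) = -0.8Δₜ = -0.8 × (4/9) × 143 = -51 kJ/mol.
OSPE = -172 − (-51) = -121 kJ/mol.

-121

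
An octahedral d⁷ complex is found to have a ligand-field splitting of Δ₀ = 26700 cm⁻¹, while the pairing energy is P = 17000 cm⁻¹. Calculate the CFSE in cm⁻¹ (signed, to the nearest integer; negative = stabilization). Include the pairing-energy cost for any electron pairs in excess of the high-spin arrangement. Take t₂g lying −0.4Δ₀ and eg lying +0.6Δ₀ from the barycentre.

-31060

Here Δ₀ > P (26700 > 17000), so the low-spin state is favoured.
Filling d⁷ accordingly: t₂g⁶ eg¹.
Orbital CFSE = -1.8Δ₀ = -1.8 × 26700 = -48060 cm⁻¹.
Excess pairs vs high-spin: 3 − 2 = 1; pairing cost = +17000 cm⁻¹.
Net CFSE = -48060 + 17000 = -31060 cm⁻¹.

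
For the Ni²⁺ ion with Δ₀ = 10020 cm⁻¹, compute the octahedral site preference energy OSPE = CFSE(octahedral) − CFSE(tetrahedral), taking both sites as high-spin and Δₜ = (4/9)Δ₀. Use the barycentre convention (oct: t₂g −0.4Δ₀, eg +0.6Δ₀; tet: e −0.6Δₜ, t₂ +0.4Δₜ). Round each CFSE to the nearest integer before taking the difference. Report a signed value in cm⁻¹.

Ni²⁺: group 10, so d-count = 10 − 2 = 8.
Octahedral (high-spin): t₂g⁶ eg², CFSE = 6(−0.4) + 2(+0.6) = -1.2Δ₀ = -1.2 × 10020 = -12024 cm⁻¹.
Tetrahedral: e⁴ t₂⁴, CFSE = 4(−0.6) + 4(+0.4) = -0.8Δₜ = -0.8 × (4/9) × 10020 = -3563 cm⁻¹.
OSPE = -12024 − (-3563) = -8461 cm⁻¹.

-8461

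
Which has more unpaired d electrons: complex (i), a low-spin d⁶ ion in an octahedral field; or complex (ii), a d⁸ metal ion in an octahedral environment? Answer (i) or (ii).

(i): t2g^6 e_g^0 → 0 unpaired.
(ii): For octahedral d⁸ the high- and low-spin configurations coincide; t₂g⁶ eg² → 2 unpaired.
So (ii) has more unpaired electrons.

(ii)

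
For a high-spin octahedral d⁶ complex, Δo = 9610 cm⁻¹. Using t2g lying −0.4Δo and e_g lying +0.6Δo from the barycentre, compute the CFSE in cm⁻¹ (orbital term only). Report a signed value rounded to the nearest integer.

Configuration: t2g^4 e_g^2.
CFSE(orbital) = 4×(-0.4Δo) + 2×(0.6Δo) = -0.4Δo; with Δo = 9610 cm⁻¹ that is -3844 cm⁻¹.

-3844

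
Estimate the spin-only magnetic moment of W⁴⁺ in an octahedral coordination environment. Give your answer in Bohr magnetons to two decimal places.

W⁴⁺: group 6, so d-count = 6 − 4 = 2.
For octahedral d² the high- and low-spin configurations coincide.
Configuration: t₂g² eg⁰ → 2 unpaired electrons.
μ(spin-only) = √[2(2+2)] = √8 ≈ 2.83 Bohr magnetons.

2.83 Bohr magnetons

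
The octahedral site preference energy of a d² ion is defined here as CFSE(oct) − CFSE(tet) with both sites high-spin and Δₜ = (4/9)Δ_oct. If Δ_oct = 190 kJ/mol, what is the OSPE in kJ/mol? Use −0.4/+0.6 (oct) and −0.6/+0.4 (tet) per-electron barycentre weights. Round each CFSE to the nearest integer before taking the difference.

In an octahedral site d² (HS) is t₂g² eg⁰, giving CFSE(oct) = -0.8Δ_oct = -152 kJ/mol.
Tetrahedral: e² t₂⁰, CFSE = 2(−0.6) + 0(+0.4) = -1.2Δₜ = -1.2 × (4/9) × 190 = -101 kJ/mol.
OSPE = -152 − (-101) = -51 kJ/mol.

-51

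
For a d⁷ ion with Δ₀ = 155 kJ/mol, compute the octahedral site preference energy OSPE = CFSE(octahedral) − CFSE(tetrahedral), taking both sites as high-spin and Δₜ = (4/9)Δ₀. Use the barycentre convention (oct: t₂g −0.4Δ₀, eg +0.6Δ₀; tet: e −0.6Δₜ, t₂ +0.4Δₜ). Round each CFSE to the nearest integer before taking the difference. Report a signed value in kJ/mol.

-41

In an octahedral site d⁷ (HS) is t₂g⁵ eg², giving CFSE(oct) = -0.8Δ₀ = -124 kJ/mol.
In a tetrahedral site the filling is e⁴ t₂³: CFSE(tet) = -1.2Δₜ = -1.2 × (4/9)(155) = -83 kJ/mol.
Subtracting, OSPE = -124 − (-83) = -41 kJ/mol.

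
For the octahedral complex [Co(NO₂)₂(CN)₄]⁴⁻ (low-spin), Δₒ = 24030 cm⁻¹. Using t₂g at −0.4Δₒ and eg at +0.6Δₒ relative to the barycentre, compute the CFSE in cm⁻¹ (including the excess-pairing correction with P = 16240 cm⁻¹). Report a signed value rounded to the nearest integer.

-27014

Ligand charges: 2×(-1) from NO₂⁻ and 4×(-1) from CN⁻ sum to -6; with overall charge -4, Co is +2.
Co sits in group 9; removing 2 electrons leaves Co²⁺ with 9 − 2 = 7 d electrons.
The d⁷ electrons fill as t₂g⁶ eg¹.
CFSE(orbital) = 6×(-0.4Δₒ) + 1×(0.6Δₒ) = -1.8Δₒ; with Δₒ = 24030 cm⁻¹ that is -43254 cm⁻¹.
Relative to high-spin t₂g⁵ eg² (2 paired), the low-spin configuration has 1 additional pair, contributing +1 × 16240 = +16240 cm⁻¹.
Combining: -43254 + 16240 = -27014 cm⁻¹.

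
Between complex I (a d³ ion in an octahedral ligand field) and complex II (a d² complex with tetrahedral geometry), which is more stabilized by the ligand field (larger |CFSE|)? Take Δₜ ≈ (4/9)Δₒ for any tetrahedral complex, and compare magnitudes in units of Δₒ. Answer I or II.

I

I: t₂g³ eg⁰, CFSE = -1.2Δₒ.
II: Tetrahedral fields are weak (Δₜ ≈ 4/9 Δₒ), so electrons fill high-spin; e² t₂⁰, CFSE = -1.2Δₜ ≈ -0.53Δₒ.
So I has the larger |CFSE|.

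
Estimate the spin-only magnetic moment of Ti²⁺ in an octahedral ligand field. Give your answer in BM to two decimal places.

Ti²⁺: group 4, so d-count = 4 − 2 = 2.
For octahedral d² the high- and low-spin configurations coincide.
Configuration: t₂g² eg⁰ → 2 unpaired electrons.
μ(spin-only) = √[2(2+2)] = √8 ≈ 2.83 BM.

2.83 BM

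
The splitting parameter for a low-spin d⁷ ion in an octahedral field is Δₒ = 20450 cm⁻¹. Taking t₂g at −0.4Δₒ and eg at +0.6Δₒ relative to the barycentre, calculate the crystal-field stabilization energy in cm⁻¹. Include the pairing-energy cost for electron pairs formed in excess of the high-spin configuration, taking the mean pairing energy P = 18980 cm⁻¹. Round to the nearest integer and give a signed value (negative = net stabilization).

The d⁷ electrons fill as t₂g⁶ eg¹.
Orbital CFSE = 6(-0.4) + 1(0.6) = -1.8Δₒ = -1.8 × 20450 = -36810 cm⁻¹.
Pairing penalty: 3 pairs vs 2 in the high-spin reference → 1 extra × P = 18980 cm⁻¹.
Combining: -36810 + 18980 = -17830 cm⁻¹.

-17830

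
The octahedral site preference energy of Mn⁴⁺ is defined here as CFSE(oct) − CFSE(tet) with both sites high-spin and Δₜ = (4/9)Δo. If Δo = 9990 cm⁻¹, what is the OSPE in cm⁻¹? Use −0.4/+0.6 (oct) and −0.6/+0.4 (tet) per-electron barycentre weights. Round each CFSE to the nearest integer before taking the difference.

-8436

Mn is in group 7, so Mn⁴⁺ is d³ (7 − 4 = 3).
Octahedral (high-spin): t2g^3 e_g^0, CFSE = 3(−0.4) + 0(+0.6) = -1.2Δo = -1.2 × 9990 = -11988 cm⁻¹.
Tetrahedral e^2 t2^1 gives -0.8Δₜ = -0.8 × (4/9) × 9990 = -3552 cm⁻¹.
Subtracting, OSPE = -11988 − (-3552) = -8436 cm⁻¹.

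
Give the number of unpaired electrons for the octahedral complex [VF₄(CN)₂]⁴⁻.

Ligand charges: 4×(-1) from F⁻ and 2×(-1) from CN⁻ sum to -6; with overall charge -4, V is +2.
Group 5 minus oxidation state +2 gives a d³ configuration for V²⁺.
Configuration: t2g^3 e_g^0, giving 3 unpaired electrons.

3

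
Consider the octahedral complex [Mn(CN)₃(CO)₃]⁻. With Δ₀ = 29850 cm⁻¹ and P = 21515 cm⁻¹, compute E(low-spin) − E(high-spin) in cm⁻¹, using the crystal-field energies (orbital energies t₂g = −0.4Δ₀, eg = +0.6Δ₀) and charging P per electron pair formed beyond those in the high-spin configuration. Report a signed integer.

-16670

Ligand charges: 3×(-1) from CN⁻ and 3×(+0) from CO sum to -3; with overall charge -1, Mn is +2.
Group 7 minus oxidation state +2 gives a d⁵ configuration for Mn²⁺.
High-spin d⁵ fills as t₂g³ eg² with CFSE 3(−0.4) + 2(+0.6) = 0.0Δ₀ = 0 cm⁻¹.
Low-spin: t₂g⁵ eg⁰, orbital CFSE = -2.0Δ₀ = -59700 cm⁻¹; plus 2 excess pairs × P = +43030 cm⁻¹; total -16670 cm⁻¹.
The difference is -16670 − (0) = -16670 cm⁻¹, so low-spin lies lower.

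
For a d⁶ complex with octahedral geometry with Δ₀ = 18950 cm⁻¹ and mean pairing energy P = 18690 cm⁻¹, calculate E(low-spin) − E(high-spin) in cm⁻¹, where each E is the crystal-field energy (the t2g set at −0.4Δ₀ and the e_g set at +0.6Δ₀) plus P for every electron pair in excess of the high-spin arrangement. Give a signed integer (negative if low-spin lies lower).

In the high-spin limit (t2g^4 e_g^2) the orbital term is -0.4Δ₀ = -7580 cm⁻¹, with no excess pairing.
Low-spin t2g^6 e_g^0 gives -2.4Δ₀ = -45480 cm⁻¹, but forming 2 extra pairs costs 2P = 37380 cm⁻¹, so E(LS) = -45480 + 37380 = -8100 cm⁻¹.
Thus E(LS) − E(HS) = -520 cm⁻¹.

-520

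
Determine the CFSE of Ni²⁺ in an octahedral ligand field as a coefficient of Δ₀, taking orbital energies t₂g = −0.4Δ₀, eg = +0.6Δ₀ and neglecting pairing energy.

Ni is in group 10, so Ni²⁺ is d⁸ (10 − 2 = 8).
For octahedral d⁸ the high- and low-spin configurations coincide.
Configuration: t₂g⁶ eg².
CFSE = 6(-0.4Δ₀) + 2(0.6Δ₀) = -2.4Δ₀ + 1.2Δ₀ = -1.2Δ₀.

-1.2 Δ₀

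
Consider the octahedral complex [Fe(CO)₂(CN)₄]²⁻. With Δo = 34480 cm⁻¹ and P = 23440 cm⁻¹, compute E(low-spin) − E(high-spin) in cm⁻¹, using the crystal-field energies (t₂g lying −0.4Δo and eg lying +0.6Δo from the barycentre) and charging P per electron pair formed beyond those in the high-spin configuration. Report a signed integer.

-22080

Ligand charges: 2×(+0) from CO and 4×(-1) from CN⁻ sum to -4; with overall charge -2, Fe is +2.
Fe sits in group 8; removing 2 electrons leaves Fe²⁺ with 8 − 2 = 6 d electrons.
In the high-spin limit (t₂g⁴ eg²) the orbital term is -0.4Δo = -13792 cm⁻¹, with no excess pairing.
Low-spin: t₂g⁶ eg⁰, orbital CFSE = -2.4Δo = -82752 cm⁻¹; plus 2 excess pairs × P = +46880 cm⁻¹; total -35872 cm⁻¹.
E(LS) − E(HS) = -35872 − (-13792) = -22080 cm⁻¹.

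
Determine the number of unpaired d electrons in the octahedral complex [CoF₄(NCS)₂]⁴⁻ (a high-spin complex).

3

Ligand charges: 4×(-1) from F⁻ and 2×(-1) from NCS⁻ sum to -6; with overall charge -4, Co is +2.
Co is in group 9, so Co²⁺ is d⁷ (9 − 2 = 7).
Configuration: t2g^5 e_g^2, giving 3 unpaired electrons.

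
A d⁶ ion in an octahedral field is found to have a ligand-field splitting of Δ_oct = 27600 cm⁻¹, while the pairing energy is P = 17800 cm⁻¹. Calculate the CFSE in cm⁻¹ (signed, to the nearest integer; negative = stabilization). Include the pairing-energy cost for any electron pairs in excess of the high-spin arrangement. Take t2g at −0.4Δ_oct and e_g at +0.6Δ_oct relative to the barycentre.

Since Δ_oct = 27600 cm⁻¹ > P = 17800 cm⁻¹, the complex adopts the low-spin configuration.
Configuration: t2g^6 e_g^0.
Orbital CFSE = -2.4Δ_oct = -2.4 × 27600 = -66240 cm⁻¹.
Excess pairs vs high-spin: 3 − 1 = 2; pairing cost = +35600 cm⁻¹.
Net CFSE = -66240 + 35600 = -30640 cm⁻¹.

-30640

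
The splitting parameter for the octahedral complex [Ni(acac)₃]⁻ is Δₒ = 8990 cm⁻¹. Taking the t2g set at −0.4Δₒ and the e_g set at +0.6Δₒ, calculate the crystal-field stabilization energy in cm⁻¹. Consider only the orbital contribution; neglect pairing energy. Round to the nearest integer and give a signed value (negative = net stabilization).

-10788

Each acac⁻ contributes -1; 3 × (-1) = -3. With overall charge -1, Ni is in the +2 oxidation state.
Group 10 minus oxidation state +2 gives a d⁸ configuration for Ni²⁺.
For octahedral d⁸ the high- and low-spin configurations coincide.
The d⁸ electrons fill as t2g^6 e_g^2.
CFSE(orbital) = 6×(-0.4Δₒ) + 2×(0.6Δₒ) = -1.2Δₒ; with Δₒ = 8990 cm⁻¹ that is -10788 cm⁻¹.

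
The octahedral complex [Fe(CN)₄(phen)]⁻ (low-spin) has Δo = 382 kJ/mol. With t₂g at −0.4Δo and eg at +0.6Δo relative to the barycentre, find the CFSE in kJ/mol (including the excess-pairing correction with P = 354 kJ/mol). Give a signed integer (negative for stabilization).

Ligand charges: 4×(-1) from CN⁻ and 1×(+0) from phen sum to -4; with overall charge -1, Fe is +3.
Fe is in group 8, so Fe³⁺ is d⁵ (8 − 3 = 5).
The d⁵ electrons fill as t₂g⁵ eg⁰.
The orbital stabilization is -2.0Δo = -2.0 × 382 = -764 kJ/mol.
Pairing penalty: 2 pairs vs 0 in the high-spin reference → 2 extra × P = 708 kJ/mol.
Overall CFSE = -764 + 708 = -56 kJ/mol.

-56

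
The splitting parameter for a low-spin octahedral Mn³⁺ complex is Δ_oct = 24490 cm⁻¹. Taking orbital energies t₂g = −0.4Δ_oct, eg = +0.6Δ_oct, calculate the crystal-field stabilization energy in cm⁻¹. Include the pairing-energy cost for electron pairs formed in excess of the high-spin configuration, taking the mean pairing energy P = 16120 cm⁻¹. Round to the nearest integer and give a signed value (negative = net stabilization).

-23064

Mn sits in group 7; removing 3 electrons leaves Mn³⁺ with 7 − 3 = 4 d electrons.
Electron filling gives t₂g⁴ eg⁰.
CFSE(orbital) = 4×(-0.4Δ_oct) + 0×(0.6Δ_oct) = -1.6Δ_oct; with Δ_oct = 24490 cm⁻¹ that is -39184 cm⁻¹.
Relative to high-spin t₂g³ eg¹ (0 paired), the low-spin configuration has 1 additional pair, contributing +1 × 16120 = +16120 cm⁻¹.
Overall CFSE = -39184 + 16120 = -23064 cm⁻¹.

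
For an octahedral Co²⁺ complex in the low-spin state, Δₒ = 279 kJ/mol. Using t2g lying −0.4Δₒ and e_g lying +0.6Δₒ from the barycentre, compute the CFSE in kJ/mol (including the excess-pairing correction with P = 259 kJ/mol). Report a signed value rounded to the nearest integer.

-243

Co is in group 9, so Co²⁺ is d⁷ (9 − 2 = 7).
Electron filling gives t2g^6 e_g^1.
Orbital CFSE = 6(-0.4) + 1(0.6) = -1.8Δₒ = -1.8 × 279 = -502 kJ/mol.
High-spin d⁷ would be t2g^5 e_g^2 with 2 pairs; low-spin has 3, so 1 excess pair costs +1P = +259 kJ/mol.
Net CFSE = -502 + 259 = -243 kJ/mol.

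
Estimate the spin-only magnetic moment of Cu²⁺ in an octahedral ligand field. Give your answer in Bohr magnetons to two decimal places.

Group 11 minus oxidation state +2 gives a d⁹ configuration for Cu²⁺.
For octahedral d⁹ the high- and low-spin configurations coincide.
Configuration: t₂g⁶ eg³ → 1 unpaired electron.
μ(spin-only) = √[1(1+2)] = √3 ≈ 1.73 Bohr magnetons.

1.73 Bohr magnetons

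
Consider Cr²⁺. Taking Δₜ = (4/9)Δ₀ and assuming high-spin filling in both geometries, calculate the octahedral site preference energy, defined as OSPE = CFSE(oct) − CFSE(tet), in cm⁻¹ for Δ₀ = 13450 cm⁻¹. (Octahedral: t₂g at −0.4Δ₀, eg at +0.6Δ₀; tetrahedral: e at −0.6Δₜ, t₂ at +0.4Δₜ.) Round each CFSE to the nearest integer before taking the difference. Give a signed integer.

Cr²⁺: group 6, so d-count = 6 − 2 = 4.
Octahedral (high-spin): t2g^3 e_g^1, CFSE = 3(−0.4) + 1(+0.6) = -0.6Δ₀ = -0.6 × 13450 = -8070 cm⁻¹.
Tetrahedral: e^2 t2^2, CFSE = 2(−0.6) + 2(+0.4) = -0.4Δₜ = -0.4 × (4/9) × 13450 = -2391 cm⁻¹.
OSPE = CFSE(oct) − CFSE(tet) = -8070 − (-2391) = -5679 cm⁻¹.

-5679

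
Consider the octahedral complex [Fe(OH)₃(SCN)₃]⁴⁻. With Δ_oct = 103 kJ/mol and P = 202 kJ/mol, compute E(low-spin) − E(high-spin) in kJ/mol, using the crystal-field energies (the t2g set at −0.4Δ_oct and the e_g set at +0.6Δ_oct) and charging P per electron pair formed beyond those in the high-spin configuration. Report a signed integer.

Ligand charges: 3×(-1) from OH⁻ and 3×(-1) from SCN⁻ sum to -6; with overall charge -4, Fe is +2.
Group 8 minus oxidation state +2 gives a d⁶ configuration for Fe²⁺.
In the high-spin limit (t2g^4 e_g^2) the orbital term is -0.4Δ_oct = -41 kJ/mol, with no excess pairing.
Low-spin: t2g^6 e_g^0, orbital CFSE = -2.4Δ_oct = -247 kJ/mol; plus 2 excess pairs × P = +404 kJ/mol; total 157 kJ/mol.
The difference is 157 − (-41) = 198 kJ/mol, so high-spin lies lower.

198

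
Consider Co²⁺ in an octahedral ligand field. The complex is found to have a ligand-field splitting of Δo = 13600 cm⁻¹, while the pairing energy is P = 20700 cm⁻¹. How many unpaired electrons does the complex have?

3

Co²⁺: group 9, so d-count = 9 − 2 = 7.
Since Δo = 13600 cm⁻¹ < P = 20700 cm⁻¹, the complex adopts the high-spin configuration.
That gives t2g^5 e_g^2.
Unpaired electrons: 3.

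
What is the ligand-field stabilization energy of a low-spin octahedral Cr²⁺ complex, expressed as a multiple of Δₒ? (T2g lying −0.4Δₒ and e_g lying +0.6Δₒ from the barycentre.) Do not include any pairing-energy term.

-1.6 Δₒ

Cr is in group 6, so Cr²⁺ is d⁴ (6 − 2 = 4).
Configuration: t2g^4 e_g^0.
CFSE = 4(-0.4Δₒ) + 0(0.6Δₒ) = -1.6Δₒ + 0.0Δₒ = -1.6Δₒ.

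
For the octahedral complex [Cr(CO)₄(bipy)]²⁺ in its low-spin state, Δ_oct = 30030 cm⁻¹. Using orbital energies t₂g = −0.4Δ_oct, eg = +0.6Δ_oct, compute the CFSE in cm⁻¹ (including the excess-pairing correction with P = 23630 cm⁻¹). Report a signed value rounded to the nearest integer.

Ligand charges: 4×(+0) from CO and 1×(+0) from bipy sum to +0; with overall charge +2, Cr is +2.
Cr²⁺: group 6, so d-count = 6 − 2 = 4.
The d⁴ electrons fill as t₂g⁴ eg⁰.
CFSE(orbital) = 4×(-0.4Δ_oct) + 0×(0.6Δ_oct) = -1.6Δ_oct; with Δ_oct = 30030 cm⁻¹ that is -48048 cm⁻¹.
Pairing penalty: 1 pair vs 0 in the high-spin reference → 1 extra × P = 23630 cm⁻¹.
Net CFSE = -48048 + 23630 = -24418 cm⁻¹.

-24418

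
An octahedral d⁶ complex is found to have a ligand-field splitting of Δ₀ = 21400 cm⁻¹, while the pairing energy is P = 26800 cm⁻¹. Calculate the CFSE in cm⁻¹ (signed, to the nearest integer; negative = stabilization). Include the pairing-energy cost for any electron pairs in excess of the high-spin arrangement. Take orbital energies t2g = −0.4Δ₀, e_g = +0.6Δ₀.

Here Δ₀ < P (21400 < 26800), so the high-spin state is favoured.
Filling d⁶ accordingly: t2g^4 e_g^2.
Orbital CFSE = -0.4Δ₀ = -0.4 × 21400 = -8560 cm⁻¹.
High-spin has no excess pairs, so no pairing correction applies.

-8560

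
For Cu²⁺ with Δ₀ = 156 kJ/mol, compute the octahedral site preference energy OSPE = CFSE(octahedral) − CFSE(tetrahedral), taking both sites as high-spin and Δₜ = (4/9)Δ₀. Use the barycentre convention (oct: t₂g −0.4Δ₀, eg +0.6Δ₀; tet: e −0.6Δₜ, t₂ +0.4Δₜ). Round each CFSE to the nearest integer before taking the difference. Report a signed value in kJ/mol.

-66

Cu sits in group 11; removing 2 electrons leaves Cu²⁺ with 11 − 2 = 9 d electrons.
In an octahedral site d⁹ (HS) is t₂g⁶ eg³, giving CFSE(oct) = -0.6Δ₀ = -94 kJ/mol.
Tetrahedral: e⁴ t₂⁵, CFSE = 4(−0.6) + 5(+0.4) = -0.4Δₜ = -0.4 × (4/9) × 156 = -28 kJ/mol.
OSPE = CFSE(oct) − CFSE(tet) = -94 − (-28) = -66 kJ/mol.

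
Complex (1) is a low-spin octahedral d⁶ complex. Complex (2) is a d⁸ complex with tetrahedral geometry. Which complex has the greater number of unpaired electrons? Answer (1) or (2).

(2)

(1): t2g^6 e_g^0 → 0 unpaired.
(2): Tetrahedral fields are weak (Δₜ ≈ 4/9 Δₒ), so electrons fill high-spin; e^4 t2^4 → 2 unpaired.
So (2) has more unpaired electrons.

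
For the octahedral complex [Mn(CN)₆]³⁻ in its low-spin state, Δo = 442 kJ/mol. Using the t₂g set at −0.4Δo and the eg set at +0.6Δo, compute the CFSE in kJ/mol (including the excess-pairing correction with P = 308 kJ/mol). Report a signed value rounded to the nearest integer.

Each CN⁻ contributes -1; 6 × (-1) = -6. With overall charge -3, Mn is in the +3 oxidation state.
Mn is in group 7, so Mn³⁺ is d⁴ (7 − 3 = 4).
Configuration: t₂g⁴ eg⁰.
The orbital stabilization is -1.6Δo = -1.6 × 442 = -707 kJ/mol.
Relative to high-spin t₂g³ eg¹ (0 paired), the low-spin configuration has 1 additional pair, contributing +1 × 308 = +308 kJ/mol.
Combining: -707 + 308 = -399 kJ/mol.

-399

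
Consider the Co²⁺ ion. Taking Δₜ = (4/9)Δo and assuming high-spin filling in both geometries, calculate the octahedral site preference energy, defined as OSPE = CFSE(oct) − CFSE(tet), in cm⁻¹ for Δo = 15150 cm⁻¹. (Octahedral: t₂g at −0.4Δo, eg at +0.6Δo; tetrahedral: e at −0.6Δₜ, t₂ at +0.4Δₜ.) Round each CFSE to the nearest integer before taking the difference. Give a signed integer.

-4040

Group 9 minus oxidation state +2 gives a d⁷ configuration for Co²⁺.
In an octahedral site d⁷ (HS) is t₂g⁵ eg², giving CFSE(oct) = -0.8Δo = -12120 cm⁻¹.
In a tetrahedral site the filling is e⁴ t₂³: CFSE(tet) = -1.2Δₜ = -1.2 × (4/9)(15150) = -8080 cm⁻¹.
OSPE = CFSE(oct) − CFSE(tet) = -12120 − (-8080) = -4040 cm⁻¹.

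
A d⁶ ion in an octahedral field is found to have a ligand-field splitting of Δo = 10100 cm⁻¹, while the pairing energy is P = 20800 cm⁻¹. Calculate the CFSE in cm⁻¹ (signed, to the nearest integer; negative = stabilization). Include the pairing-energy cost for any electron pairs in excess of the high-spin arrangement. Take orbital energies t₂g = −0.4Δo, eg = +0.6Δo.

-4040

Since Δo = 10100 cm⁻¹ < P = 20800 cm⁻¹, the complex adopts the high-spin configuration.
That gives t₂g⁴ eg².
Orbital CFSE = -0.4Δo = -0.4 × 10100 = -4040 cm⁻¹.
High-spin has no excess pairs, so no pairing correction applies.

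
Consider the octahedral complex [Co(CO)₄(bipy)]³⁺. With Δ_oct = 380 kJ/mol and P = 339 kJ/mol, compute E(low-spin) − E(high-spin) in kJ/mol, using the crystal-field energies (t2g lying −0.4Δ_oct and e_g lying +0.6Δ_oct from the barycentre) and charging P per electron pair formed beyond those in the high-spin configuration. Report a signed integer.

-82

Ligand charges: 4×(+0) from CO and 1×(+0) from bipy sum to +0; with overall charge +3, Co is +3.
Co is in group 9, so Co³⁺ is d⁶ (9 − 3 = 6).
In the high-spin limit (t2g^4 e_g^2) the orbital term is -0.4Δ_oct = -152 kJ/mol, with no excess pairing.
Low-spin: t2g^6 e_g^0, orbital CFSE = -2.4Δ_oct = -912 kJ/mol; plus 2 excess pairs × P = +678 kJ/mol; total -234 kJ/mol.
E(LS) − E(HS) = -234 − (-152) = -82 kJ/mol.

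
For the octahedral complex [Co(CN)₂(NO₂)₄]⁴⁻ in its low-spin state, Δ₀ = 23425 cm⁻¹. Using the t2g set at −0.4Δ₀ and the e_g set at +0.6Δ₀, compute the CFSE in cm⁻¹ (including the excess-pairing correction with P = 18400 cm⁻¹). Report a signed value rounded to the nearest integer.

-23765

Ligand charges: 2×(-1) from CN⁻ and 4×(-1) from NO₂⁻ sum to -6; with overall charge -4, Co is +2.
Co sits in group 9; removing 2 electrons leaves Co²⁺ with 9 − 2 = 7 d electrons.
Configuration: t2g^6 e_g^1.
CFSE(orbital) = 6×(-0.4Δ₀) + 1×(0.6Δ₀) = -1.8Δ₀; with Δ₀ = 23425 cm⁻¹ that is -42165 cm⁻¹.
Relative to high-spin t2g^5 e_g^2 (2 paired), the low-spin configuration has 1 additional pair, contributing +1 × 18400 = +18400 cm⁻¹.
Net CFSE = -42165 + 18400 = -23765 cm⁻¹.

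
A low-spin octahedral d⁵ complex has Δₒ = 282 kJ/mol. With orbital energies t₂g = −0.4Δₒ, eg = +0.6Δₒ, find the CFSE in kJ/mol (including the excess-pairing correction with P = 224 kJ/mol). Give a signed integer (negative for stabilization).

-116

The d⁵ electrons fill as t₂g⁵ eg⁰.
The orbital stabilization is -2.0Δₒ = -2.0 × 282 = -564 kJ/mol.
High-spin d⁵ would be t₂g³ eg² with 0 pairs; low-spin has 2, so 2 excess pairs cost +2P = +448 kJ/mol.
Combining: -564 + 448 = -116 kJ/mol.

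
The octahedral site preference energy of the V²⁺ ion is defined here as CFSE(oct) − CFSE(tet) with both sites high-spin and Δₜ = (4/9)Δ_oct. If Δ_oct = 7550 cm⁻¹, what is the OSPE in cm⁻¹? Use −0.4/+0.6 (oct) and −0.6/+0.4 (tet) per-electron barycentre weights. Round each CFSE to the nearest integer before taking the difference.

-6376

Group 5 minus oxidation state +2 gives a d³ configuration for V²⁺.
Octahedral high-spin t₂g³ eg⁰: CFSE = -1.2 × 7550 = -9060 cm⁻¹.
In a tetrahedral site the filling is e² t₂¹: CFSE(tet) = -0.8Δₜ = -0.8 × (4/9)(7550) = -2684 cm⁻¹.
Subtracting, OSPE = -9060 − (-2684) = -6376 cm⁻¹.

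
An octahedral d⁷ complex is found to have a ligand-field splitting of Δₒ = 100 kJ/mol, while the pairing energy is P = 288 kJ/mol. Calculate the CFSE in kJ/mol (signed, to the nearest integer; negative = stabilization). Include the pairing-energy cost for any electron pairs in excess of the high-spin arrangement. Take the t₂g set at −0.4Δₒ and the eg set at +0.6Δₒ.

-80

With Δₒ < P the complex is high-spin.
Configuration: t₂g⁵ eg².
Orbital CFSE = -0.8Δₒ = -0.8 × 100 = -80 kJ/mol.
High-spin has no excess pairs, so no pairing correction applies.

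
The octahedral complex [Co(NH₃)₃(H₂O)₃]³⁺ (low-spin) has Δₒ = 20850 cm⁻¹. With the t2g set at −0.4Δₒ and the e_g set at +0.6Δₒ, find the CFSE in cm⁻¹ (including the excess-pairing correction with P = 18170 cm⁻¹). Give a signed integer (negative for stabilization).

Ligand charges: 3×(+0) from NH₃ and 3×(+0) from H₂O sum to +0; with overall charge +3, Co is +3.
Co sits in group 9; removing 3 electrons leaves Co³⁺ with 9 − 3 = 6 d electrons.
Configuration: t2g^6 e_g^0.
The orbital stabilization is -2.4Δₒ = -2.4 × 20850 = -50040 cm⁻¹.
Relative to high-spin t2g^4 e_g^2 (1 paired), the low-spin configuration has 2 additional pairs, contributing +2 × 18170 = +36340 cm⁻¹.
Combining: -50040 + 36340 = -13700 cm⁻¹.

-13700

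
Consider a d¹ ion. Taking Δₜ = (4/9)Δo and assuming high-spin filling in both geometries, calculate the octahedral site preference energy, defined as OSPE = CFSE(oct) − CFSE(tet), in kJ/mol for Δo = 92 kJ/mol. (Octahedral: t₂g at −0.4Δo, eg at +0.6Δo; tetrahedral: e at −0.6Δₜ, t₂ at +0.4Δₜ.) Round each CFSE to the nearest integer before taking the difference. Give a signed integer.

In an octahedral site d¹ (HS) is t₂g¹ eg⁰, giving CFSE(oct) = -0.4Δo = -37 kJ/mol.
Tetrahedral e¹ t₂⁰ gives -0.6Δₜ = -0.6 × (4/9) × 92 = -25 kJ/mol.
OSPE = -37 − (-25) = -12 kJ/mol.

-12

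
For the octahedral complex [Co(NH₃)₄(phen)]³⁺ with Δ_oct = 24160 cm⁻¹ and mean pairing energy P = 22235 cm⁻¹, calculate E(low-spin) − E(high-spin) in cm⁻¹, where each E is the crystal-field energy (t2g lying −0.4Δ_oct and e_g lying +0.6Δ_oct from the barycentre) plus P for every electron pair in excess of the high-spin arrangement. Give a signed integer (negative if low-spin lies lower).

Ligand charges: 4×(+0) from NH₃ and 1×(+0) from phen sum to +0; with overall charge +3, Co is +3.
Co sits in group 9; removing 3 electrons leaves Co³⁺ with 9 − 3 = 6 d electrons.
High-spin d⁶ fills as t2g^4 e_g^2 with CFSE 4(−0.4) + 2(+0.6) = -0.4Δ_oct = -9664 cm⁻¹.
Low-spin: t2g^6 e_g^0, orbital CFSE = -2.4Δ_oct = -57984 cm⁻¹; plus 2 excess pairs × P = +44470 cm⁻¹; total -13514 cm⁻¹.
E(LS) − E(HS) = -13514 − (-9664) = -3850 cm⁻¹.

-3850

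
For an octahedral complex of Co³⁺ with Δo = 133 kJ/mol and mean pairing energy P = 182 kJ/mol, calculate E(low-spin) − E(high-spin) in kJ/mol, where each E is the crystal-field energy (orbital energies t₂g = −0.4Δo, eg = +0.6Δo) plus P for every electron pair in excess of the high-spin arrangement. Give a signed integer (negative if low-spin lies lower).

Co³⁺: group 9, so d-count = 9 − 3 = 6.
High-spin d⁶ fills as t₂g⁴ eg² with CFSE 4(−0.4) + 2(+0.6) = -0.4Δo = -53 kJ/mol.
For low-spin the configuration is t₂g⁶ eg⁰: orbital energy -2.4 × 133 = -319 kJ/mol, and 2 additional pairs relative to high-spin add 364 kJ/mol, giving 45 kJ/mol.
E(LS) − E(HS) = 45 − (-53) = 98 kJ/mol.

98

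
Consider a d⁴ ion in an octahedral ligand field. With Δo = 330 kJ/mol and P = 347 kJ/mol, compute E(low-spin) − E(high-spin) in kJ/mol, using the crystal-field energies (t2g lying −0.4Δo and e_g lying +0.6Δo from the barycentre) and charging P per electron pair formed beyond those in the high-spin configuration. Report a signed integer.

High-spin d⁴ fills as t2g^3 e_g^1 with CFSE 3(−0.4) + 1(+0.6) = -0.6Δo = -198 kJ/mol.
Low-spin t2g^4 e_g^0 gives -1.6Δo = -528 kJ/mol, but forming 1 extra pair costs 1P = 347 kJ/mol, so E(LS) = -528 + 347 = -181 kJ/mol.
Thus E(LS) − E(HS) = 17 kJ/mol.

17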